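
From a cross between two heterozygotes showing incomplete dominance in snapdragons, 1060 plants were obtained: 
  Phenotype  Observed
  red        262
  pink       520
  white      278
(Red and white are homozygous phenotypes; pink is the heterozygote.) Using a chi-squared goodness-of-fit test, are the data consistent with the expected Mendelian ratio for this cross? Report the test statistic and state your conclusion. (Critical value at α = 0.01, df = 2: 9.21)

With incomplete dominance, a heterozygote × heterozygote cross gives a 1:2:1 phenotypic ratio.
The 1:2:1 ratio has 4 parts, so with N = 1060 the expected counts are:
  red: 1060 × 1/4 = 265
  pink: 1060 × 2/4 = 530
  white: 1060 × 1/4 = 265
χ² = Σ (O − E)² / E
  red: (262 − 265)² / 265 = 0.0340
  pink: (520 − 530)² / 530 = 0.1887
  white: (278 − 265)² / 265 = 0.6377
χ² = 0.0340 + 0.1887 + 0.6377 = 0.8604 ≈ 0.860
Degrees of freedom = 3 − 1 = 2; critical value at α = 0.01 is 9.21.
Since 0.860 < 9.21, we fail to reject the null hypothesis — the data are consistent with the 1:2:1 ratio.

0.860; consistent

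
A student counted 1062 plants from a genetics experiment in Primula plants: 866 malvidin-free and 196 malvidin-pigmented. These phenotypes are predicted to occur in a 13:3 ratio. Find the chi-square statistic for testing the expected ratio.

Expected counts for N = 1062 under a 13:3 ratio (total parts = 16):
  malvidin-free: 1062 × 13/16 = 862.875
  malvidin-pigmented: 1062 × 3/16 = 199.125
χ² = Σ (O − E)² / E
  malvidin-free: (866 − 862.875)² / 862.875 = 0.0113
  malvidin-pigmented: (196 − 199.125)² / 199.125 = 0.0490
χ² = 0.0113 + 0.0490 = 0.0603 ≈ 0.060

0.060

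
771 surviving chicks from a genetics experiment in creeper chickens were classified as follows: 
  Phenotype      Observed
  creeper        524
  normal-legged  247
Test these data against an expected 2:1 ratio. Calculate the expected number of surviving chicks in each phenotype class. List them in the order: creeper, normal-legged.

Total ratio parts = 3. Expected numbers out of 771:
  creeper: 771 × 2/3 = 514
  normal-legged: 771 × 1/3 = 257

514, 257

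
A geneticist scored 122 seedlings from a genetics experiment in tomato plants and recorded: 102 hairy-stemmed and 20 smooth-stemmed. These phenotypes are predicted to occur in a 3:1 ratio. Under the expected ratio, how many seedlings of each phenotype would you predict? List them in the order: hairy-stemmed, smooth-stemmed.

The 3:1 ratio has 4 parts, so with N = 122 the expected counts are:
  hairy-stemmed: 122 × 3/4 = 91.5
  smooth-stemmed: 122 × 1/4 = 30.5

91.5, 30.5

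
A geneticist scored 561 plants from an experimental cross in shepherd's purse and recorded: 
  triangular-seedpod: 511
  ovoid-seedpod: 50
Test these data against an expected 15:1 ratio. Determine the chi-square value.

6.788

Total ratio parts = 16. Expected numbers out of 561:
  triangular-seedpod: 561 × 15/16 = 525.9375
  ovoid-seedpod: 561 × 1/16 = 35.0625
χ² = Σ (O − E)² / E
  triangular-seedpod: (511 − 525.9375)² / 525.9375 = 0.4242
  ovoid-seedpod: (50 − 35.0625)² / 35.0625 = 6.3637
χ² = 0.4242 + 6.3637 = 6.7879 ≈ 6.788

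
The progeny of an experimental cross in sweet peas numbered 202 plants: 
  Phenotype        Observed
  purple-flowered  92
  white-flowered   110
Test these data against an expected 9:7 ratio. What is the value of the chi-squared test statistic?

9.407

Total ratio parts = 16. Expected numbers out of 202:
  purple-flowered: 202 × 9/16 = 113.625
  white-flowered: 202 × 7/16 = 88.375
χ² = Σ (O − E)² / E
  purple-flowered: (92 − 113.625)² / 113.625 = 4.1156
  white-flowered: (110 − 88.375)² / 88.375 = 5.2915
χ² = 4.1156 + 5.2915 = 9.4071 ≈ 9.407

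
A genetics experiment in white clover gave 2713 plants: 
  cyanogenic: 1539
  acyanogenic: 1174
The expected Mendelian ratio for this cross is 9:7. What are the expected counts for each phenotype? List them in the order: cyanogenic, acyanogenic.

Total ratio parts = 16. Expected numbers out of 2713:
  cyanogenic: 2713 × 9/16 = 1526.0625
  acyanogenic: 2713 × 7/16 = 1186.9375

1526.0625, 1186.9375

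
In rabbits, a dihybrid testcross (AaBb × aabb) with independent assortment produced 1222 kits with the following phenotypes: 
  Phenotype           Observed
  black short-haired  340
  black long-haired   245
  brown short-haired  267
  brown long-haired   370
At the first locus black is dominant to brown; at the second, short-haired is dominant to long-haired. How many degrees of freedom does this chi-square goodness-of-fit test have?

A dihybrid testcross with independent assortment gives a 1:1:1:1 ratio.
A goodness-of-fit test with 4 phenotype classes has df = 4 − 1 = 3.

3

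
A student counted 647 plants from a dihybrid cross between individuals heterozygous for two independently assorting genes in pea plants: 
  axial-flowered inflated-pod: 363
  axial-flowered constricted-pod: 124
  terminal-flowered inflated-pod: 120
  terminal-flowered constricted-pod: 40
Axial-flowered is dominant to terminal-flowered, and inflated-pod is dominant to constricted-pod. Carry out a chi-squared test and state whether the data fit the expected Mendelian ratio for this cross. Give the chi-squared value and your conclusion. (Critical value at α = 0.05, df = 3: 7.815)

0.081; consistent

A dihybrid F₂ with independent assortment and complete dominance at both loci gives a 9:3:3:1 phenotypic ratio.
The 9:3:3:1 ratio has 16 parts, so with N = 647 the expected counts are:
  axial-flowered inflated-pod: 647 × 9/16 = 363.9375
  axial-flowered constricted-pod: 647 × 3/16 = 121.3125
  terminal-flowered inflated-pod: 647 × 3/16 = 121.3125
  terminal-flowered constricted-pod: 647 × 1/16 = 40.4375
χ² = Σ (O − E)² / E
  axial-flowered inflated-pod: (363 − 363.9375)² / 363.9375 = 0.0024
  axial-flowered constricted-pod: (124 − 121.3125)² / 121.3125 = 0.0595
  terminal-flowered inflated-pod: (120 − 121.3125)² / 121.3125 = 0.0142
  terminal-flowered constricted-pod: (40 − 40.4375)² / 40.4375 = 0.0047
χ² = 0.0024 + 0.0595 + 0.0142 + 0.0047 = 0.0808 ≈ 0.081
Degrees of freedom = 4 − 1 = 3; critical value at α = 0.05 is 7.815.
Since 0.081 < 7.815, we fail to reject the null hypothesis — the data are consistent with the 9:3:3:1 ratio.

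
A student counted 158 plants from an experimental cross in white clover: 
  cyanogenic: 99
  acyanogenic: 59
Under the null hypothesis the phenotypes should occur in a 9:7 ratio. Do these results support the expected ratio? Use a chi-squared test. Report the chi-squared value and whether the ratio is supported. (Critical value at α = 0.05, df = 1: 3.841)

The 9:7 ratio has 16 parts, so with N = 158 the expected counts are:
  cyanogenic: 158 × 9/16 = 88.875
  acyanogenic: 158 × 7/16 = 69.125
χ² = Σ (O − E)² / E
  cyanogenic: (99 − 88.875)² / 88.875 = 1.1535
  acyanogenic: (59 − 69.125)² / 69.125 = 1.4830
χ² = 1.1535 + 1.4830 = 2.6365 ≈ 2.637
Degrees of freedom = 2 − 1 = 1; critical value at α = 0.05 is 3.841.
Since 2.637 < 3.841, we fail to reject the null hypothesis — the data are consistent with the 9:7 ratio.

2.637; consistent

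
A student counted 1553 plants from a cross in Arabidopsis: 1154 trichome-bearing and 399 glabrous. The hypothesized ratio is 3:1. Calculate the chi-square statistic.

0.397

Expected counts for N = 1553 under a 3:1 ratio (total parts = 4):
  trichome-bearing: 1553 × 3/4 = 1164.75
  glabrous: 1553 × 1/4 = 388.25
χ² = Σ (O − E)² / E
  trichome-bearing: (1154 − 1164.75)² / 1164.75 = 0.0992
  glabrous: (399 − 388.25)² / 388.25 = 0.2976
χ² = 0.0992 + 0.2976 = 0.3968 ≈ 0.397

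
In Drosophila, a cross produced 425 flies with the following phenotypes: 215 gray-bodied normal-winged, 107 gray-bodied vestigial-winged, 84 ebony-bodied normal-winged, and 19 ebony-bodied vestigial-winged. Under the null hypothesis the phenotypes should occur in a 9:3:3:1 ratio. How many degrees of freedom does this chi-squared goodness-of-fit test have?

3

A goodness-of-fit test with 4 phenotype classes has df = 4 − 1 = 3.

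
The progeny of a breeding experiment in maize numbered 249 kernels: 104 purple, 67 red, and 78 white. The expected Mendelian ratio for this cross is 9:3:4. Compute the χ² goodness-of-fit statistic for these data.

22.108

Total ratio parts = 16. Expected numbers out of 249:
  purple: 249 × 9/16 = 140.0625
  red: 249 × 3/16 = 46.6875
  white: 249 × 4/16 = 62.25
χ² = Σ (O − E)² / E
  purple: (104 − 140.0625)² / 140.0625 = 9.2852
  red: (67 − 46.6875)² / 46.6875 = 8.8374
  white: (78 − 62.25)² / 62.25 = 3.9849
χ² = 9.2852 + 8.8374 + 3.9849 = 22.1075 ≈ 22.108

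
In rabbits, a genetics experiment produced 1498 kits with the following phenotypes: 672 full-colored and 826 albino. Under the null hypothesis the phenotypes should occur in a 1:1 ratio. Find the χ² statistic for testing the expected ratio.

Under the 1:1 hypothesis (Σ ratio = 2, N = 1498):
  full-colored: 1498 × 1/2 = 749
  albino: 1498 × 1/2 = 749
χ² = Σ (O − E)² / E
  full-colored: (672 − 749)² / 749 = 7.9159
  albino: (826 − 749)² / 749 = 7.9159
χ² = 7.9159 + 7.9159 = 15.8318 ≈ 15.832

15.832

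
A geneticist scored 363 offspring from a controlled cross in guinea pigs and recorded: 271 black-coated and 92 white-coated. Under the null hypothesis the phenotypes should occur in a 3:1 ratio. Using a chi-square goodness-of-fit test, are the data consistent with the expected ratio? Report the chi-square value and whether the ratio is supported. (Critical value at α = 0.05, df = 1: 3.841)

Under the 3:1 hypothesis (Σ ratio = 4, N = 363):
  black-coated: 363 × 3/4 = 272.25
  white-coated: 363 × 1/4 = 90.75
χ² = Σ (O − E)² / E
  black-coated: (271 − 272.25)² / 272.25 = 0.0057
  white-coated: (92 − 90.75)² / 90.75 = 0.0172
χ² = 0.0057 + 0.0172 = 0.0229 ≈ 0.023
Degrees of freedom = 2 − 1 = 1; critical value at α = 0.05 is 3.841.
Since 0.023 < 3.841, we fail to reject the null hypothesis — the data are consistent with the 3:1 ratio.

0.023; consistent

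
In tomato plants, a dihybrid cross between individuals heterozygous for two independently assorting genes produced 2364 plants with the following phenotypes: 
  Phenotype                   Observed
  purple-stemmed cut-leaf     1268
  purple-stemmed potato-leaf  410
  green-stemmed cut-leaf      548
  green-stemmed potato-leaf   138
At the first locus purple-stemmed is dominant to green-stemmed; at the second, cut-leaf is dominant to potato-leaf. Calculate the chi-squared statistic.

30.760

A dihybrid F₂ with independent assortment and complete dominance at both loci gives a 9:3:3:1 phenotypic ratio.
The 9:3:3:1 ratio has 16 parts, so with N = 2364 the expected counts are:
  purple-stemmed cut-leaf: 2364 × 9/16 = 1329.75
  purple-stemmed potato-leaf: 2364 × 3/16 = 443.25
  green-stemmed cut-leaf: 2364 × 3/16 = 443.25
  green-stemmed potato-leaf: 2364 × 1/16 = 147.75
χ² = Σ (O − E)² / E
  purple-stemmed cut-leaf: (1268 − 1329.75)² / 1329.75 = 2.8675
  purple-stemmed potato-leaf: (410 − 443.25)² / 443.25 = 2.4942
  green-stemmed cut-leaf: (548 − 443.25)² / 443.25 = 24.7548
  green-stemmed potato-leaf: (138 − 147.75)² / 147.75 = 0.6434
χ² = 2.8675 + 2.4942 + 24.7548 + 0.6434 = 30.7599 ≈ 30.760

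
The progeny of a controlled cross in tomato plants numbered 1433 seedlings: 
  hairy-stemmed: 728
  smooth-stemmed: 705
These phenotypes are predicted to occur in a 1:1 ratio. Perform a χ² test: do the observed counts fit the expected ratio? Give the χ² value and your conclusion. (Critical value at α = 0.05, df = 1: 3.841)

0.369; consistent

The 1:1 ratio has 2 parts, so with N = 1433 the expected counts are:
  hairy-stemmed: 1433 × 1/2 = 716.5
  smooth-stemmed: 1433 × 1/2 = 716.5
χ² = Σ (O − E)² / E
  hairy-stemmed: (728 − 716.5)² / 716.5 = 0.1846
  smooth-stemmed: (705 − 716.5)² / 716.5 = 0.1846
χ² = 0.1846 + 0.1846 = 0.3692 ≈ 0.369
Degrees of freedom = 2 − 1 = 1; critical value at α = 0.05 is 3.841.
Since 0.369 < 3.841, we fail to reject the null hypothesis — the data are consistent with the 1:1 ratio.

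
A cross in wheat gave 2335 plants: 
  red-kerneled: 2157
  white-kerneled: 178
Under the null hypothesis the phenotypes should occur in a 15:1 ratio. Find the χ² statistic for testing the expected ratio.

7.514

Expected counts for N = 2335 under a 15:1 ratio (total parts = 16):
  red-kerneled: 2335 × 15/16 = 2189.0625
  white-kerneled: 2335 × 1/16 = 145.9375
χ² = Σ (O − E)² / E
  red-kerneled: (2157 − 2189.0625)² / 2189.0625 = 0.4696
  white-kerneled: (178 − 145.9375)² / 145.9375 = 7.0441
χ² = 0.4696 + 7.0441 = 7.5137 ≈ 7.514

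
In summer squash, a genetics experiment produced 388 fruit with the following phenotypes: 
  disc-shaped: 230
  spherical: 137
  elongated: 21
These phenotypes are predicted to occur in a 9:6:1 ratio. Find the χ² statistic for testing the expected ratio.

Under the 9:6:1 hypothesis (Σ ratio = 16, N = 388):
  disc-shaped: 388 × 9/16 = 218.25
  spherical: 388 × 6/16 = 145.5
  elongated: 388 × 1/16 = 24.25
χ² = Σ (O − E)² / E
  disc-shaped: (230 − 218.25)² / 218.25 = 0.6326
  spherical: (137 − 145.5)² / 145.5 = 0.4966
  elongated: (21 − 24.25)² / 24.25 = 0.4356
χ² = 0.6326 + 0.4966 + 0.4356 = 1.5648 ≈ 1.565

1.565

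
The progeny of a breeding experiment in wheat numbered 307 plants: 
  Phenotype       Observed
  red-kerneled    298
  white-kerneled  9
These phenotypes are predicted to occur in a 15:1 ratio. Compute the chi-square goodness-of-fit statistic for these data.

5.770

The 15:1 ratio has 16 parts, so with N = 307 the expected counts are:
  red-kerneled: 307 × 15/16 = 287.8125
  white-kerneled: 307 × 1/16 = 19.1875
χ² = Σ (O − E)² / E
  red-kerneled: (298 − 287.8125)² / 287.8125 = 0.3606
  white-kerneled: (9 − 19.1875)² / 19.1875 = 5.4090
χ² = 0.3606 + 5.4090 = 5.7696 ≈ 5.770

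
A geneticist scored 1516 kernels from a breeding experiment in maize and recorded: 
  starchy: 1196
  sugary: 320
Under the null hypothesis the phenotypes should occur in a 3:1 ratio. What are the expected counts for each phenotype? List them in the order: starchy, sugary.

The 3:1 ratio has 4 parts, so with N = 1516 the expected counts are:
  starchy: 1516 × 3/4 = 1137
  sugary: 1516 × 1/4 = 379

1137, 379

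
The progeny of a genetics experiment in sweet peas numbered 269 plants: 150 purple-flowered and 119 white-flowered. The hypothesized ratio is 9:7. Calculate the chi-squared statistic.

Under the 9:7 hypothesis (Σ ratio = 16, N = 269):
  purple-flowered: 269 × 9/16 = 151.3125
  white-flowered: 269 × 7/16 = 117.6875
χ² = Σ (O − E)² / E
  purple-flowered: (150 − 151.3125)² / 151.3125 = 0.0114
  white-flowered: (119 − 117.6875)² / 117.6875 = 0.0146
χ² = 0.0114 + 0.0146 = 0.026

0.026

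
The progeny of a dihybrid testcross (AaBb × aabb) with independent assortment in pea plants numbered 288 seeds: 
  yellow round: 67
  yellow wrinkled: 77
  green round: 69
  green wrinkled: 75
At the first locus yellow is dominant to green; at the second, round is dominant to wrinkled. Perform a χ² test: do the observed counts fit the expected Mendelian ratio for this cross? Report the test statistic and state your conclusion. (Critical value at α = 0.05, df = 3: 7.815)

A dihybrid testcross with independent assortment gives a 1:1:1:1 ratio.
Expected counts for N = 288 under a 1:1:1:1 ratio (total parts = 4):
  yellow round: 288 × 1/4 = 72
  yellow wrinkled: 288 × 1/4 = 72
  green round: 288 × 1/4 = 72
  green wrinkled: 288 × 1/4 = 72
χ² = Σ (O − E)² / E
  yellow round: (67 − 72)² / 72 = 0.3472
  yellow wrinkled: (77 − 72)² / 72 = 0.3472
  green round: (69 − 72)² / 72 = 0.1250
  green wrinkled: (75 − 72)² / 72 = 0.1250
χ² = 0.3472 + 0.3472 + 0.1250 + 0.1250 = 0.9444 ≈ 0.944
Degrees of freedom = 4 − 1 = 3; critical value at α = 0.05 is 7.815.
Since 0.944 < 7.815, we fail to reject the null hypothesis — the data are consistent with the 1:1:1:1 ratio.

0.944; consistent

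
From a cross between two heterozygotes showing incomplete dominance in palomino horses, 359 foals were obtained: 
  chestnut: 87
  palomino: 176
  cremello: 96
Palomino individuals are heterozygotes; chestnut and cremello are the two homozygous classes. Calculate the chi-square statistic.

With incomplete dominance, a heterozygote × heterozygote cross gives a 1:2:1 phenotypic ratio.
Total ratio parts = 4. Expected numbers out of 359:
  chestnut: 359 × 1/4 = 89.75
  palomino: 359 × 2/4 = 179.5
  cremello: 359 × 1/4 = 89.75
χ² = Σ (O − E)² / E
  chestnut: (87 − 89.75)² / 89.75 = 0.0843
  palomino: (176 − 179.5)² / 179.5 = 0.0682
  cremello: (96 − 89.75)² / 89.75 = 0.4352
χ² = 0.0843 + 0.0682 + 0.4352 = 0.5877 ≈ 0.588

0.588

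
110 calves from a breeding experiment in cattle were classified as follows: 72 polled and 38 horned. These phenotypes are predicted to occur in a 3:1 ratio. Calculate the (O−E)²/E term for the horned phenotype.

4.009

Expected counts for N = 110 under a 3:1 ratio (total parts = 4):
  polled: 110 × 3/4 = 82.5
  horned: 110 × 1/4 = 27.5
Contribution of horned: (38 − 27.5)² / 27.5 = 4.0091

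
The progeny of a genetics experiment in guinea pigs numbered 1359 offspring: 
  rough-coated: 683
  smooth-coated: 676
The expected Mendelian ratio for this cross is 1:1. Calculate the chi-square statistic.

0.036

Expected counts for N = 1359 under a 1:1 ratio (total parts = 2):
  rough-coated: 1359 × 1/2 = 679.5
  smooth-coated: 1359 × 1/2 = 679.5
χ² = Σ (O − E)² / E
  rough-coated: (683 − 679.5)² / 679.5 = 0.0180
  smooth-coated: (676 − 679.5)² / 679.5 = 0.0180
χ² = 0.0180 + 0.0180 = 0.036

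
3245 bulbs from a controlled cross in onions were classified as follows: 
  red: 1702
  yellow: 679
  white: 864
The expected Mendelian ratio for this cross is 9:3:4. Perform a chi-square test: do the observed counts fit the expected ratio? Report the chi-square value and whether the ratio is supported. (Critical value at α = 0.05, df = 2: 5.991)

19.944; not consistent

Total ratio parts = 16. Expected numbers out of 3245:
  red: 3245 × 9/16 = 1825.3125
  yellow: 3245 × 3/16 = 608.4375
  white: 3245 × 4/16 = 811.25
χ² = Σ (O − E)² / E
  red: (1702 − 1825.3125)² / 1825.3125 = 8.3306
  yellow: (679 − 608.4375)² / 608.4375 = 8.1834
  white: (864 − 811.25)² / 811.25 = 3.4300
χ² = 8.3306 + 8.1834 + 3.4300 = 19.944
Degrees of freedom = 3 − 1 = 2; critical value at α = 0.05 is 5.991.
Since 19.944 > 5.991, we reject the null hypothesis — the data do not fit the 9:3:4 ratio.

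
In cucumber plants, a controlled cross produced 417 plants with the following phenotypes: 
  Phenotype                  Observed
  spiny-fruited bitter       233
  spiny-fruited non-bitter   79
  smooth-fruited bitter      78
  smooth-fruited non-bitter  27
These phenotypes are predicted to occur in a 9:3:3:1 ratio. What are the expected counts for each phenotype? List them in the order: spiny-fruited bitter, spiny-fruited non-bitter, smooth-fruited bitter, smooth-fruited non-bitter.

Total ratio parts = 16. Expected numbers out of 417:
  spiny-fruited bitter: 417 × 9/16 = 234.5625
  spiny-fruited non-bitter: 417 × 3/16 = 78.1875
  smooth-fruited bitter: 417 × 3/16 = 78.1875
  smooth-fruited non-bitter: 417 × 1/16 = 26.0625

234.5625, 78.1875, 78.1875, 26.0625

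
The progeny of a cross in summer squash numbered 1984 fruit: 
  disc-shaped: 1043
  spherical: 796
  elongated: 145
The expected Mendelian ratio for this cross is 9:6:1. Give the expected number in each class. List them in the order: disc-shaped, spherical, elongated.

1116, 744, 124

Expected counts for N = 1984 under a 9:6:1 ratio (total parts = 16):
  disc-shaped: 1984 × 9/16 = 1116
  spherical: 1984 × 6/16 = 744
  elongated: 1984 × 1/16 = 124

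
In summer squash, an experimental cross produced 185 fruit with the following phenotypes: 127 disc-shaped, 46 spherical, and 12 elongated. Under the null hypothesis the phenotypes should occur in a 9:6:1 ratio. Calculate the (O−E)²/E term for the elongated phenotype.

0.017

The 9:6:1 ratio has 16 parts, so with N = 185 the expected counts are:
  disc-shaped: 185 × 9/16 = 104.0625
  spherical: 185 × 6/16 = 69.375
  elongated: 185 × 1/16 = 11.5625
Contribution of elongated: (12 − 11.5625)² / 11.5625 = 0.0166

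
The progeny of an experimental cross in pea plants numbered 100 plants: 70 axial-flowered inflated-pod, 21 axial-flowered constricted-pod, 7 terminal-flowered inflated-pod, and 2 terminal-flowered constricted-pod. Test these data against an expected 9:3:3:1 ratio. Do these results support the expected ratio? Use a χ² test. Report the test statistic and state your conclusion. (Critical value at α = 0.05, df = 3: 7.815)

Total ratio parts = 16. Expected numbers out of 100:
  axial-flowered inflated-pod: 100 × 9/16 = 56.25
  axial-flowered constricted-pod: 100 × 3/16 = 18.75
  terminal-flowered inflated-pod: 100 × 3/16 = 18.75
  terminal-flowered constricted-pod: 100 × 1/16 = 6.25
χ² = Σ (O − E)² / E
  axial-flowered inflated-pod: (70 − 56.25)² / 56.25 = 3.3611
  axial-flowered constricted-pod: (21 − 18.75)² / 18.75 = 0.2700
  terminal-flowered inflated-pod: (7 − 18.75)² / 18.75 = 7.3633
  terminal-flowered constricted-pod: (2 − 6.25)² / 6.25 = 2.8900
χ² = 3.3611 + 0.2700 + 7.3633 + 2.8900 = 13.8844 ≈ 13.884
Degrees of freedom = 4 − 1 = 3; critical value at α = 0.05 is 7.815.
Since 13.884 > 7.815, we reject the null hypothesis — the data do not fit the 9:3:3:1 ratio.

13.884; not consistent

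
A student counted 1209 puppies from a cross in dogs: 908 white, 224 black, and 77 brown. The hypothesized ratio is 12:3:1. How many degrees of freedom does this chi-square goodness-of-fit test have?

2

A goodness-of-fit test with 3 phenotype classes has df = 3 − 1 = 2.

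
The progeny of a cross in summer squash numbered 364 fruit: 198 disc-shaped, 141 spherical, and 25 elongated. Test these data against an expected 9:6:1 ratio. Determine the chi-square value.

Under the 9:6:1 hypothesis (Σ ratio = 16, N = 364):
  disc-shaped: 364 × 9/16 = 204.75
  spherical: 364 × 6/16 = 136.5
  elongated: 364 × 1/16 = 22.75
χ² = Σ (O − E)² / E
  disc-shaped: (198 − 204.75)² / 204.75 = 0.2225
  spherical: (141 − 136.5)² / 136.5 = 0.1484
  elongated: (25 − 22.75)² / 22.75 = 0.2225
χ² = 0.2225 + 0.1484 + 0.2225 = 0.5934 ≈ 0.593

0.593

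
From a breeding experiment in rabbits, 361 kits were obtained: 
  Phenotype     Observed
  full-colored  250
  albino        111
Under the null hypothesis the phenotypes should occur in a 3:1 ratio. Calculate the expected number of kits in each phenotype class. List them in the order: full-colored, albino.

Under the 3:1 hypothesis (Σ ratio = 4, N = 361):
  full-colored: 361 × 3/4 = 270.75
  albino: 361 × 1/4 = 90.25

270.75, 90.25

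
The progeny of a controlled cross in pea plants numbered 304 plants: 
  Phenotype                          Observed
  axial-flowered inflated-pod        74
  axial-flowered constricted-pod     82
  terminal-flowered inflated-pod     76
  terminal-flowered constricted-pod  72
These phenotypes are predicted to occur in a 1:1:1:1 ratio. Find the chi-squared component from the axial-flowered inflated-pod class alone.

0.053

Under the 1:1:1:1 hypothesis (Σ ratio = 4, N = 304):
  axial-flowered inflated-pod: 304 × 1/4 = 76
  axial-flowered constricted-pod: 304 × 1/4 = 76
  terminal-flowered inflated-pod: 304 × 1/4 = 76
  terminal-flowered constricted-pod: 304 × 1/4 = 76
Contribution of axial-flowered inflated-pod: (74 − 76)² / 76 = 0.0526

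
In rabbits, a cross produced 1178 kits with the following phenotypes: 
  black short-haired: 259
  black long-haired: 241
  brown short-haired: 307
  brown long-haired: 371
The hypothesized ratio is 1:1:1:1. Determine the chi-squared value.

The 1:1:1:1 ratio has 4 parts, so with N = 1178 the expected counts are:
  black short-haired: 1178 × 1/4 = 294.5
  black long-haired: 1178 × 1/4 = 294.5
  brown short-haired: 1178 × 1/4 = 294.5
  brown long-haired: 1178 × 1/4 = 294.5
χ² = Σ (O − E)² / E
  black short-haired: (259 − 294.5)² / 294.5 = 4.2793
  black long-haired: (241 − 294.5)² / 294.5 = 9.7190
  brown short-haired: (307 − 294.5)² / 294.5 = 0.5306
  brown long-haired: (371 − 294.5)² / 294.5 = 19.8718
χ² = 4.2793 + 9.7190 + 0.5306 + 19.8718 = 34.4007 ≈ 34.401

34.401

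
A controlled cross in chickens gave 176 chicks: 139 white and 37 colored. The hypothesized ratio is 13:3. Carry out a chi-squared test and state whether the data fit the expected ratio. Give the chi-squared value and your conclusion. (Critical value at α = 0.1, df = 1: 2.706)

Total ratio parts = 16. Expected numbers out of 176:
  white: 176 × 13/16 = 143
  colored: 176 × 3/16 = 33
χ² = Σ (O − E)² / E
  white: (139 − 143)² / 143 = 0.1119
  colored: (37 − 33)² / 33 = 0.4848
χ² = 0.1119 + 0.4848 = 0.5967 ≈ 0.597
Degrees of freedom = 2 − 1 = 1; critical value at α = 0.1 is 2.706.
Since 0.597 < 2.706, we fail to reject the null hypothesis — the data are consistent with the 13:3 ratio.

0.597; consistent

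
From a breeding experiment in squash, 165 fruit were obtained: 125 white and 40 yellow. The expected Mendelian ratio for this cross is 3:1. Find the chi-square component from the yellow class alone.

0.038

Total ratio parts = 4. Expected numbers out of 165:
  white: 165 × 3/4 = 123.75
  yellow: 165 × 1/4 = 41.25
Contribution of yellow: (40 − 41.25)² / 41.25 = 0.0379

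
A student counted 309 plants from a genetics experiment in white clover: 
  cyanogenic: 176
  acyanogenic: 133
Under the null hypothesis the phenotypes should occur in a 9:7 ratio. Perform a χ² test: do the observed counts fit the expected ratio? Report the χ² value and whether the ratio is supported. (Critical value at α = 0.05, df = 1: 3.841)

0.063; consistent

The 9:7 ratio has 16 parts, so with N = 309 the expected counts are:
  cyanogenic: 309 × 9/16 = 173.8125
  acyanogenic: 309 × 7/16 = 135.1875
χ² = Σ (O − E)² / E
  cyanogenic: (176 − 173.8125)² / 173.8125 = 0.0275
  acyanogenic: (133 − 135.1875)² / 135.1875 = 0.0354
χ² = 0.0275 + 0.0354 = 0.0629 ≈ 0.063
Degrees of freedom = 2 − 1 = 1; critical value at α = 0.05 is 3.841.
Since 0.063 < 3.841, we fail to reject the null hypothesis — the data are consistent with the 9:7 ratio.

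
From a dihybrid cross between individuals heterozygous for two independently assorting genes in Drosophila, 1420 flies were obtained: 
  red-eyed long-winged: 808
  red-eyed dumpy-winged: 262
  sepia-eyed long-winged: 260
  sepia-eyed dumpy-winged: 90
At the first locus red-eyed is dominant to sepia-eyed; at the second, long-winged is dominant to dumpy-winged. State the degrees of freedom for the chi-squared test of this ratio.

A dihybrid F₂ with independent assortment and complete dominance at both loci gives a 9:3:3:1 phenotypic ratio.
A goodness-of-fit test with 4 phenotype classes has df = 4 − 1 = 3.

3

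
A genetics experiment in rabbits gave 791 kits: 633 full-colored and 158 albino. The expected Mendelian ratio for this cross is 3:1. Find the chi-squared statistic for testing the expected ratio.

10.654

The 3:1 ratio has 4 parts, so with N = 791 the expected counts are:
  full-colored: 791 × 3/4 = 593.25
  albino: 791 × 1/4 = 197.75
χ² = Σ (O − E)² / E
  full-colored: (633 − 593.25)² / 593.25 = 2.6634
  albino: (158 − 197.75)² / 197.75 = 7.9902
χ² = 2.6634 + 7.9902 = 10.6536 ≈ 10.654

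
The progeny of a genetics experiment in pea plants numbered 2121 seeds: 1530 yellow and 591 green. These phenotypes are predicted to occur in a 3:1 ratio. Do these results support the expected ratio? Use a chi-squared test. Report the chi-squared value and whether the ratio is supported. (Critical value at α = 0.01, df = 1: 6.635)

9.280; not consistent

Under the 3:1 hypothesis (Σ ratio = 4, N = 2121):
  yellow: 2121 × 3/4 = 1590.75
  green: 2121 × 1/4 = 530.25
χ² = Σ (O − E)² / E
  yellow: (1530 − 1590.75)² / 1590.75 = 2.3200
  green: (591 − 530.25)² / 530.25 = 6.9600
χ² = 2.3200 + 6.9600 = 9.280
Degrees of freedom = 2 − 1 = 1; critical value at α = 0.01 is 6.635.
Since 9.280 > 6.635, we reject the null hypothesis — the data do not fit the 3:1 ratio.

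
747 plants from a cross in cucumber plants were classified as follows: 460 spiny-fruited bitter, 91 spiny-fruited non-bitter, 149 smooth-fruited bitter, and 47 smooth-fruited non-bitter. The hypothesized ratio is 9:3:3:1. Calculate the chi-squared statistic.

21.531

The 9:3:3:1 ratio has 16 parts, so with N = 747 the expected counts are:
  spiny-fruited bitter: 747 × 9/16 = 420.1875
  spiny-fruited non-bitter: 747 × 3/16 = 140.0625
  smooth-fruited bitter: 747 × 3/16 = 140.0625
  smooth-fruited non-bitter: 747 × 1/16 = 46.6875
χ² = Σ (O − E)² / E
  spiny-fruited bitter: (460 − 420.1875)² / 420.1875 = 3.7722
  spiny-fruited non-bitter: (91 − 140.0625)² / 140.0625 = 17.1861
  smooth-fruited bitter: (149 − 140.0625)² / 140.0625 = 0.5703
  smooth-fruited non-bitter: (47 − 46.6875)² / 46.6875 = 0.0021
χ² = 3.7722 + 17.1861 + 0.5703 + 0.0021 = 21.5307 ≈ 21.531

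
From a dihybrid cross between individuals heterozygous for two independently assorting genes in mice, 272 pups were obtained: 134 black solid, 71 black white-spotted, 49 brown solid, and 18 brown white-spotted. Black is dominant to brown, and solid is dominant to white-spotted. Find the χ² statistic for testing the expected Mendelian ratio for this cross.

A dihybrid F₂ with independent assortment and complete dominance at both loci gives a 9:3:3:1 phenotypic ratio.
The 9:3:3:1 ratio has 16 parts, so with N = 272 the expected counts are:
  black solid: 272 × 9/16 = 153
  black white-spotted: 272 × 3/16 = 51
  brown solid: 272 × 3/16 = 51
  brown white-spotted: 272 × 1/16 = 17
χ² = Σ (O − E)² / E
  black solid: (134 − 153)² / 153 = 2.3595
  black white-spotted: (71 − 51)² / 51 = 7.8431
  brown solid: (49 − 51)² / 51 = 0.0784
  brown white-spotted: (18 − 17)² / 17 = 0.0588
χ² = 2.3595 + 7.8431 + 0.0784 + 0.0588 = 10.3398 ≈ 10.340

10.340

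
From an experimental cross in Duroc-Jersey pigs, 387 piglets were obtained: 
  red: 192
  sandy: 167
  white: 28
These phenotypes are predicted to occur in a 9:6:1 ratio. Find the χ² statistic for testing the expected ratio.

Total ratio parts = 16. Expected numbers out of 387:
  red: 387 × 9/16 = 217.6875
  sandy: 387 × 6/16 = 145.125
  white: 387 × 1/16 = 24.1875
χ² = Σ (O − E)² / E
  red: (192 − 217.6875)² / 217.6875 = 3.0312
  sandy: (167 − 145.125)² / 145.125 = 3.2973
  white: (28 − 24.1875)² / 24.1875 = 0.6009
χ² = 3.0312 + 3.2973 + 0.6009 = 6.9294 ≈ 6.929

6.929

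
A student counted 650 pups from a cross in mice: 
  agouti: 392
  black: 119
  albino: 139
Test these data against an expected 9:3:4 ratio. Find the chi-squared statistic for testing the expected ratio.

The 9:3:4 ratio has 16 parts, so with N = 650 the expected counts are:
  agouti: 650 × 9/16 = 365.625
  black: 650 × 3/16 = 121.875
  albino: 650 × 4/16 = 162.5
χ² = Σ (O − E)² / E
  agouti: (392 − 365.625)² / 365.625 = 1.9026
  black: (119 − 121.875)² / 121.875 = 0.0678
  albino: (139 − 162.5)² / 162.5 = 3.3985
χ² = 1.9026 + 0.0678 + 3.3985 = 5.3689 ≈ 5.369

5.369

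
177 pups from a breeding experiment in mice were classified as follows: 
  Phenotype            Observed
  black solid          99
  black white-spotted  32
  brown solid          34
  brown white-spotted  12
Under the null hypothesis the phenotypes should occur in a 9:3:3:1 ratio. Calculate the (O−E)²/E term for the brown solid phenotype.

0.020

Expected counts for N = 177 under a 9:3:3:1 ratio (total parts = 16):
  black solid: 177 × 9/16 = 99.5625
  black white-spotted: 177 × 3/16 = 33.1875
  brown solid: 177 × 3/16 = 33.1875
  brown white-spotted: 177 × 1/16 = 11.0625
Contribution of brown solid: (34 − 33.1875)² / 33.1875 = 0.0199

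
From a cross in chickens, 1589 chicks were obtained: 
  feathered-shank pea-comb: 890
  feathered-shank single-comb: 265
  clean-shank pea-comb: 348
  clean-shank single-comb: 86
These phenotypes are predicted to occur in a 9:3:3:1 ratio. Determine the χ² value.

Under the 9:3:3:1 hypothesis (Σ ratio = 16, N = 1589):
  feathered-shank pea-comb: 1589 × 9/16 = 893.8125
  feathered-shank single-comb: 1589 × 3/16 = 297.9375
  clean-shank pea-comb: 1589 × 3/16 = 297.9375
  clean-shank single-comb: 1589 × 1/16 = 99.3125
χ² = Σ (O − E)² / E
  feathered-shank pea-comb: (890 − 893.8125)² / 893.8125 = 0.0163
  feathered-shank single-comb: (265 − 297.9375)² / 297.9375 = 3.6413
  clean-shank pea-comb: (348 − 297.9375)² / 297.9375 = 8.4120
  clean-shank single-comb: (86 − 99.3125)² / 99.3125 = 1.7845
χ² = 0.0163 + 3.6413 + 8.4120 + 1.7845 = 13.8541 ≈ 13.854

13.854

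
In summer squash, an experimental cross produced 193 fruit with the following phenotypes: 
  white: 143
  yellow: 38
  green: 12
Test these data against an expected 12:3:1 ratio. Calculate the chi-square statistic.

Expected counts for N = 193 under a 12:3:1 ratio (total parts = 16):
  white: 193 × 12/16 = 144.75
  yellow: 193 × 3/16 = 36.1875
  green: 193 × 1/16 = 12.0625
χ² = Σ (O − E)² / E
  white: (143 − 144.75)² / 144.75 = 0.0212
  yellow: (38 − 36.1875)² / 36.1875 = 0.0908
  green: (12 − 12.0625)² / 12.0625 = 0.0003
χ² = 0.0212 + 0.0908 + 0.0003 = 0.1123 ≈ 0.112

0.112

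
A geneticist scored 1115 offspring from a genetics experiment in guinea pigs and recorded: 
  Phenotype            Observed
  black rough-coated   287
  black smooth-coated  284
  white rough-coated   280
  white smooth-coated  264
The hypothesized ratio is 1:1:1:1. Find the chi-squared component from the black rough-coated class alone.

0.244

Total ratio parts = 4. Expected numbers out of 1115:
  black rough-coated: 1115 × 1/4 = 278.75
  black smooth-coated: 1115 × 1/4 = 278.75
  white rough-coated: 1115 × 1/4 = 278.75
  white smooth-coated: 1115 × 1/4 = 278.75
Contribution of black rough-coated: (287 − 278.75)² / 278.75 = 0.2442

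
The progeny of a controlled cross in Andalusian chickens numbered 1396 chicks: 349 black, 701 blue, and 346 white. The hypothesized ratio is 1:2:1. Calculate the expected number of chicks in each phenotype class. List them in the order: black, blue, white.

Under the 1:2:1 hypothesis (Σ ratio = 4, N = 1396):
  black: 1396 × 1/4 = 349
  blue: 1396 × 2/4 = 698
  white: 1396 × 1/4 = 349

349, 698, 349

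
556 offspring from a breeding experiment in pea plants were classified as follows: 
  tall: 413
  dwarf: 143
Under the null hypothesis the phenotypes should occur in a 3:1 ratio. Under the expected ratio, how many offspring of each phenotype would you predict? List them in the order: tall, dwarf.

Expected counts for N = 556 under a 3:1 ratio (total parts = 4):
  tall: 556 × 3/4 = 417
  dwarf: 556 × 1/4 = 139

417, 139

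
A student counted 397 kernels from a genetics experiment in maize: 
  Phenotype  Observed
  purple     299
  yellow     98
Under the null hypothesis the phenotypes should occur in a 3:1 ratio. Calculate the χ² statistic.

Total ratio parts = 4. Expected numbers out of 397:
  purple: 397 × 3/4 = 297.75
  yellow: 397 × 1/4 = 99.25
χ² = Σ (O − E)² / E
  purple: (299 − 297.75)² / 297.75 = 0.0052
  yellow: (98 − 99.25)² / 99.25 = 0.0157
χ² = 0.0052 + 0.0157 = 0.0209 ≈ 0.021

0.021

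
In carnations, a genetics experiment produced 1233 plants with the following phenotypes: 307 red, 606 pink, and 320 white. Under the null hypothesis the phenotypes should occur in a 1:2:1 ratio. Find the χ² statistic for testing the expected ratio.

0.632

Expected counts for N = 1233 under a 1:2:1 ratio (total parts = 4):
  red: 1233 × 1/4 = 308.25
  pink: 1233 × 2/4 = 616.5
  white: 1233 × 1/4 = 308.25
χ² = Σ (O − E)² / E
  red: (307 − 308.25)² / 308.25 = 0.0051
  pink: (606 − 616.5)² / 616.5 = 0.1788
  white: (320 − 308.25)² / 308.25 = 0.4479
χ² = 0.0051 + 0.1788 + 0.4479 = 0.6318 ≈ 0.632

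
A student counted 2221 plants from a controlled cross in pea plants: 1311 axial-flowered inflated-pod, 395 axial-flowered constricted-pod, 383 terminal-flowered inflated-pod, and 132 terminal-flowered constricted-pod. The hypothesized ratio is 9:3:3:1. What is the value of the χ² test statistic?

7.169

The 9:3:3:1 ratio has 16 parts, so with N = 2221 the expected counts are:
  axial-flowered inflated-pod: 2221 × 9/16 = 1249.3125
  axial-flowered constricted-pod: 2221 × 3/16 = 416.4375
  terminal-flowered inflated-pod: 2221 × 3/16 = 416.4375
  terminal-flowered constricted-pod: 2221 × 1/16 = 138.8125
χ² = Σ (O − E)² / E
  axial-flowered inflated-pod: (1311 − 1249.3125)² / 1249.3125 = 3.0460
  axial-flowered constricted-pod: (395 − 416.4375)² / 416.4375 = 1.1036
  terminal-flowered inflated-pod: (383 − 416.4375)² / 416.4375 = 2.6848
  terminal-flowered constricted-pod: (132 − 138.8125)² / 138.8125 = 0.3343
χ² = 3.0460 + 1.1036 + 2.6848 + 0.3343 = 7.1687 ≈ 7.169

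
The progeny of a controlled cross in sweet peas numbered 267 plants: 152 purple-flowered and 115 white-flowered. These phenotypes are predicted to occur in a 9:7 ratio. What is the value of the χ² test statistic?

0.050

The 9:7 ratio has 16 parts, so with N = 267 the expected counts are:
  purple-flowered: 267 × 9/16 = 150.1875
  white-flowered: 267 × 7/16 = 116.8125
χ² = Σ (O − E)² / E
  purple-flowered: (152 − 150.1875)² / 150.1875 = 0.0219
  white-flowered: (115 − 116.8125)² / 116.8125 = 0.0281
χ² = 0.0219 + 0.0281 = 0.050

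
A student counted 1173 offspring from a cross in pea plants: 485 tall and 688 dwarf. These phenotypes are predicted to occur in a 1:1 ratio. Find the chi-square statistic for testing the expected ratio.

35.131

Expected counts for N = 1173 under a 1:1 ratio (total parts = 2):
  tall: 1173 × 1/2 = 586.5
  dwarf: 1173 × 1/2 = 586.5
χ² = Σ (O − E)² / E
  tall: (485 − 586.5)² / 586.5 = 17.5656
  dwarf: (688 − 586.5)² / 586.5 = 17.5656
χ² = 17.5656 + 17.5656 = 35.1312 ≈ 35.131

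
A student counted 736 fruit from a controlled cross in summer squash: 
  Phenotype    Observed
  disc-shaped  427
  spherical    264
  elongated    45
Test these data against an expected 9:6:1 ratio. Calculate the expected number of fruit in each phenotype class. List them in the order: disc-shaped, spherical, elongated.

414, 276, 46

Expected counts for N = 736 under a 9:6:1 ratio (total parts = 16):
  disc-shaped: 736 × 9/16 = 414
  spherical: 736 × 6/16 = 276
  elongated: 736 × 1/16 = 46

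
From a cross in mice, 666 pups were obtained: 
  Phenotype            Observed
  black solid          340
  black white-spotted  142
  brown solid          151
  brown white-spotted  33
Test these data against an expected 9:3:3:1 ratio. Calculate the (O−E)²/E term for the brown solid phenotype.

5.466

Expected counts for N = 666 under a 9:3:3:1 ratio (total parts = 16):
  black solid: 666 × 9/16 = 374.625
  black white-spotted: 666 × 3/16 = 124.875
  brown solid: 666 × 3/16 = 124.875
  brown white-spotted: 666 × 1/16 = 41.625
Contribution of brown solid: (151 − 124.875)² / 124.875 = 5.4656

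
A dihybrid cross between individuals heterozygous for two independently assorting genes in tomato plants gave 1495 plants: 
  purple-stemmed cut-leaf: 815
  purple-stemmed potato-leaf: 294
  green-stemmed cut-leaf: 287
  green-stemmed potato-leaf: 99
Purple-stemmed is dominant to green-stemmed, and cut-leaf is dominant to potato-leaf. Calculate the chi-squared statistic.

A dihybrid F₂ with independent assortment and complete dominance at both loci gives a 9:3:3:1 phenotypic ratio.
The 9:3:3:1 ratio has 16 parts, so with N = 1495 the expected counts are:
  purple-stemmed cut-leaf: 1495 × 9/16 = 840.9375
  purple-stemmed potato-leaf: 1495 × 3/16 = 280.3125
  green-stemmed cut-leaf: 1495 × 3/16 = 280.3125
  green-stemmed potato-leaf: 1495 × 1/16 = 93.4375
χ² = Σ (O − E)² / E
  purple-stemmed cut-leaf: (815 − 840.9375)² / 840.9375 = 0.8000
  purple-stemmed potato-leaf: (294 − 280.3125)² / 280.3125 = 0.6684
  green-stemmed cut-leaf: (287 − 280.3125)² / 280.3125 = 0.1595
  green-stemmed potato-leaf: (99 − 93.4375)² / 93.4375 = 0.3311
χ² = 0.8000 + 0.6684 + 0.1595 + 0.3311 = 1.959

1.959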